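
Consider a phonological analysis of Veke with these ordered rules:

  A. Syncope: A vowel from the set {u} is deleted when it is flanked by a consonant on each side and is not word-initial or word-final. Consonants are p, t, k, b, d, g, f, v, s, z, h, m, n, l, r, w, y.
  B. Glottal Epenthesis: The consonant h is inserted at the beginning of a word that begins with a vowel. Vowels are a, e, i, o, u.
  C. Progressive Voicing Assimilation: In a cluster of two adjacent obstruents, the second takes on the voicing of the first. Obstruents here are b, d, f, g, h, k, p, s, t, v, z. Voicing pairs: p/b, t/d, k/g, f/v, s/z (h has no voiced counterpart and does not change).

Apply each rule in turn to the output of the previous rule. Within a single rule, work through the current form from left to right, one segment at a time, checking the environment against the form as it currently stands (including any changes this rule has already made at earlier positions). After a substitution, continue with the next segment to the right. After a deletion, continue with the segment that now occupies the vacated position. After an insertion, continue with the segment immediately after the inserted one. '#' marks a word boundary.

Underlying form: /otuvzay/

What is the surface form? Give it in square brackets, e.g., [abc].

[hotfsay]

A Syncope: [otuvzay] → [otvzay]
B Glottal Epenthesis: [otvzay] → [hotvzay]
C Progressive Voicing Assimilation: [hotvzay] → [hotfsay]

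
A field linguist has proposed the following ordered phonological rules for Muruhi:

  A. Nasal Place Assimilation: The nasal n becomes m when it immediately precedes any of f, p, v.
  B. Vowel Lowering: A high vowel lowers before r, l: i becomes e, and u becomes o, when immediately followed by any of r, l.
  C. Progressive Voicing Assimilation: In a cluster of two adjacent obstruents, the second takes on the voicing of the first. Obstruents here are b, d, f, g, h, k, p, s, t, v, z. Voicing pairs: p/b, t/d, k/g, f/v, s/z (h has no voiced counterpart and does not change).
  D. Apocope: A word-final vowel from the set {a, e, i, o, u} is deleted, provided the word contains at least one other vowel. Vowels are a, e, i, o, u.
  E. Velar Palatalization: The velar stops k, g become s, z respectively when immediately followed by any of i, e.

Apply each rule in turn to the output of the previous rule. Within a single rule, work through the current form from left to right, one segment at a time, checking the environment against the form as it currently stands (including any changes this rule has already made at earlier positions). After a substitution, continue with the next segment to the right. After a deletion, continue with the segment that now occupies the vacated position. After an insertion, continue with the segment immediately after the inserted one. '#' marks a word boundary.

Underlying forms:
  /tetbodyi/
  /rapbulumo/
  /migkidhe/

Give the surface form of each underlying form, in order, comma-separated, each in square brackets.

[tetpody], [rappolum], [migzidh]

/tetbodyi/:
  A Nasal Place Assimilation: no change — [tetbodyi]
  B Vowel Lowering: no change — [tetbodyi]
  C Progressive Voicing Assimilation: [tetbodyi] → [tetpodyi]
  D Apocope: [tetpodyi] → [tetpody]
  E Velar Palatalization: no change — [tetpody]
/rapbulumo/:
  A Nasal Place Assimilation: no change — [rapbulumo]
  B Vowel Lowering: [rapbulumo] → [rapbolumo]
  C Progressive Voicing Assimilation: [rapbolumo] → [rappolumo]
  D Apocope: [rappolumo] → [rappolum]
  E Velar Palatalization: no change — [rappolum]
/migkidhe/:
  A Nasal Place Assimilation: no change — [migkidhe]
  B Vowel Lowering: no change — [migkidhe]
  C Progressive Voicing Assimilation: [migkidhe] → [miggidhe]
  D Apocope: [miggidhe] → [miggidh]
  E Velar Palatalization: [miggidh] → [migzidh]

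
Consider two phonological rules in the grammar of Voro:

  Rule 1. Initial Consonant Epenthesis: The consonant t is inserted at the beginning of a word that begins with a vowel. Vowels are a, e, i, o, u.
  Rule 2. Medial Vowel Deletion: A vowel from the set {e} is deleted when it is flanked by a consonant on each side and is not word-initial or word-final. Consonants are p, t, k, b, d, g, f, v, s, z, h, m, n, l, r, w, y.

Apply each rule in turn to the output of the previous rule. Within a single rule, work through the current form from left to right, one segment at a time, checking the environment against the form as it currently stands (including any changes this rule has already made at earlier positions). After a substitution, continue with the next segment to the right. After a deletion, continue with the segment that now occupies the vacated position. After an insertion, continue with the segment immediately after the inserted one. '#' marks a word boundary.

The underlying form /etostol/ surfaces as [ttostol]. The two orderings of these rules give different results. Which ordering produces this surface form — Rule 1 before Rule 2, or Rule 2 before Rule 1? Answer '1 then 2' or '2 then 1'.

Order 1 then 2:
  1 Initial Consonant Epenthesis: [etostol] → [tetostol]
  2 Medial Vowel Deletion: [tetostol] → [ttostol]
  result: [ttostol]
Order 2 then 1:
  2 Medial Vowel Deletion: no change — [etostol]
  1 Initial Consonant Epenthesis: [etostol] → [tetostol]
  result: [tetostol]

1 then 2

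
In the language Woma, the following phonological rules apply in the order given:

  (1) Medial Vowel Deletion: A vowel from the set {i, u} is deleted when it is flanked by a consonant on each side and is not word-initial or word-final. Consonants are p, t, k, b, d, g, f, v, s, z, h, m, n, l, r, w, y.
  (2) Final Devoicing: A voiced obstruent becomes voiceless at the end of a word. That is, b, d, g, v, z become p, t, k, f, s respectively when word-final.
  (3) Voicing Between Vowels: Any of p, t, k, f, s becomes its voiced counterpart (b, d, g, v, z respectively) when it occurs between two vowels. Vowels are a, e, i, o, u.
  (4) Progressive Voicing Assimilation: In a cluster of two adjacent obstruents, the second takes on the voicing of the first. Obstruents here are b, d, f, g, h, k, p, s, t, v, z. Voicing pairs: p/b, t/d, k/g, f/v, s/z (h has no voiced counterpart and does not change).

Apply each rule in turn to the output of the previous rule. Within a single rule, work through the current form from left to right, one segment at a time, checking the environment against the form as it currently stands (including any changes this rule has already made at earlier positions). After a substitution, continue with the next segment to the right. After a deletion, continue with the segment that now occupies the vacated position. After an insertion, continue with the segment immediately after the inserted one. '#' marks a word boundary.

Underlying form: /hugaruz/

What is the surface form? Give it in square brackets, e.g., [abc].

[hkars]

(1) Medial Vowel Deletion: [hugaruz] → [hgarz]
(2) Final Devoicing: [hgarz] → [hgars]
(3) Voicing Between Vowels: no change — [hgars]
(4) Progressive Voicing Assimilation: [hgars] → [hkars]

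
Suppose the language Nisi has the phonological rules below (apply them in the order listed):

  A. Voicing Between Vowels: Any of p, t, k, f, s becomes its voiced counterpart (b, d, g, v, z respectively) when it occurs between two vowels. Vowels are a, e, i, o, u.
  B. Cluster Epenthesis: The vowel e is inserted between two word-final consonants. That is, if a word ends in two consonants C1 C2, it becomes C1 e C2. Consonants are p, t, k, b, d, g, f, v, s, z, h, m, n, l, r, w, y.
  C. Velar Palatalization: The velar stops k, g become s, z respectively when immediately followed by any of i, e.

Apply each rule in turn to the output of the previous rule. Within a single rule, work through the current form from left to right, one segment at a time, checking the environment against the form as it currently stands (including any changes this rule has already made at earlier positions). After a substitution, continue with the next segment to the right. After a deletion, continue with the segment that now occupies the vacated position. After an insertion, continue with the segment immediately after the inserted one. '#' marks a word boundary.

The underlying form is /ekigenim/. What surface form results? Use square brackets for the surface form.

A Voicing Between Vowels: [ekigenim] → [egigenim]
B Cluster Epenthesis: no change — [egigenim]
C Velar Palatalization: [egigenim] → [ezizenim]

[ezizenim]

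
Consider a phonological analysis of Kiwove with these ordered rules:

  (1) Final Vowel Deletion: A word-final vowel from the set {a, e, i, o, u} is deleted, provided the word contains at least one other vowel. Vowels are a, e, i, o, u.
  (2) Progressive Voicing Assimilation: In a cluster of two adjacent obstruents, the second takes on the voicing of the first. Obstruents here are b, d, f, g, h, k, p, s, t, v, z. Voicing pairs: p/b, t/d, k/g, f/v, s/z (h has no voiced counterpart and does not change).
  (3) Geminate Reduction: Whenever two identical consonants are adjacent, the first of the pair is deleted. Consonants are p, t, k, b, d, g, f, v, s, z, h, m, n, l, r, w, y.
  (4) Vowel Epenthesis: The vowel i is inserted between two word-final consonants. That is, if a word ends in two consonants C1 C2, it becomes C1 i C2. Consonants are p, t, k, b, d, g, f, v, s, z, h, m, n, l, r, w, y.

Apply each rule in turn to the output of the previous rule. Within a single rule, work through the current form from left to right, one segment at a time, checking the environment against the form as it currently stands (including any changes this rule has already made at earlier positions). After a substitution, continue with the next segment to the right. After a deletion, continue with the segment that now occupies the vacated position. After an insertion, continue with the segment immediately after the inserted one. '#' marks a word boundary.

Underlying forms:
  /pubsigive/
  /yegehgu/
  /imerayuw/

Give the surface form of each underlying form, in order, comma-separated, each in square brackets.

/pubsigive/:
  (1) Final Vowel Deletion: [pubsigive] → [pubsigiv]
  (2) Progressive Voicing Assimilation: [pubsigiv] → [pubzigiv]
  (3) Geminate Reduction: no change — [pubzigiv]
  (4) Vowel Epenthesis: no change — [pubzigiv]
/yegehgu/:
  (1) Final Vowel Deletion: [yegehgu] → [yegehg]
  (2) Progressive Voicing Assimilation: [yegehg] → [yegehk]
  (3) Geminate Reduction: no change — [yegehk]
  (4) Vowel Epenthesis: [yegehk] → [yegehik]
/imerayuw/:
  (1) Final Vowel Deletion: no change — [imerayuw]
  (2) Progressive Voicing Assimilation: no change — [imerayuw]
  (3) Geminate Reduction: no change — [imerayuw]
  (4) Vowel Epenthesis: no change — [imerayuw]

[pubzigiv], [yegehik], [imerayuw]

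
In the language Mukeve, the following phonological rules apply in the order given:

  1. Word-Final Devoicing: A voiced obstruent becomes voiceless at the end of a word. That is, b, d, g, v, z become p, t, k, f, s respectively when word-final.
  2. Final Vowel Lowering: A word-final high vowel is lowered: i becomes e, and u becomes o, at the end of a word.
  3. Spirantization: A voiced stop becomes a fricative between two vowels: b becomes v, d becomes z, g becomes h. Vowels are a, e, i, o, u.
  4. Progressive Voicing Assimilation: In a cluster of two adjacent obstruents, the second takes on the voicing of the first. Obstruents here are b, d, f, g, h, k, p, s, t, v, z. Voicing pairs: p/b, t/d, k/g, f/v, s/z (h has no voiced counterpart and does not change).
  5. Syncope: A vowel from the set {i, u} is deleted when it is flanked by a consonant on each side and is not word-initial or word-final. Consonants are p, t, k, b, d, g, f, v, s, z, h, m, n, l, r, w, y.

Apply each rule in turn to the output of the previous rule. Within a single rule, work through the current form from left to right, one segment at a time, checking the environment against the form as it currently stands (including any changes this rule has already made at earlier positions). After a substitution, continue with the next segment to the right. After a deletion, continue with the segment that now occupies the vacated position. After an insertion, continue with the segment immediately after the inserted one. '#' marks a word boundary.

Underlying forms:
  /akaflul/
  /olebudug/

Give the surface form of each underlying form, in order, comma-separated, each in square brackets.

[akafll], [olevzk]

/akaflul/:
  1 Word-Final Devoicing: no change — [akaflul]
  2 Final Vowel Lowering: no change — [akaflul]
  3 Spirantization: no change — [akaflul]
  4 Progressive Voicing Assimilation: no change — [akaflul]
  5 Syncope: [akaflul] → [akafll]
/olebudug/:
  1 Word-Final Devoicing: [olebudug] → [olebuduk]
  2 Final Vowel Lowering: no change — [olebuduk]
  3 Spirantization: [olebuduk] → [olevuzuk]
  4 Progressive Voicing Assimilation: no change — [olevuzuk]
  5 Syncope: [olevuzuk] → [olevzk]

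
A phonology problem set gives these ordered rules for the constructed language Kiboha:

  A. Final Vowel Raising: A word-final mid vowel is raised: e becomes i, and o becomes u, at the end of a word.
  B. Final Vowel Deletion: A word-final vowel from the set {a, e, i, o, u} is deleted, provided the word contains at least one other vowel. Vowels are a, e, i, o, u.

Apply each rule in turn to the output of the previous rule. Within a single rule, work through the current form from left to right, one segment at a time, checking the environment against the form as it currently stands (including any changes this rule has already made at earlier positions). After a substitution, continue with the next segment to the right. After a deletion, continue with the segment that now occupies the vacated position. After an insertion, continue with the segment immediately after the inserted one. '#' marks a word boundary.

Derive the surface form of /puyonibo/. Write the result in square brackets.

A Final Vowel Raising: [puyonibo] → [puyonibu]
B Final Vowel Deletion: [puyonibu] → [puyonib]

[puyonib]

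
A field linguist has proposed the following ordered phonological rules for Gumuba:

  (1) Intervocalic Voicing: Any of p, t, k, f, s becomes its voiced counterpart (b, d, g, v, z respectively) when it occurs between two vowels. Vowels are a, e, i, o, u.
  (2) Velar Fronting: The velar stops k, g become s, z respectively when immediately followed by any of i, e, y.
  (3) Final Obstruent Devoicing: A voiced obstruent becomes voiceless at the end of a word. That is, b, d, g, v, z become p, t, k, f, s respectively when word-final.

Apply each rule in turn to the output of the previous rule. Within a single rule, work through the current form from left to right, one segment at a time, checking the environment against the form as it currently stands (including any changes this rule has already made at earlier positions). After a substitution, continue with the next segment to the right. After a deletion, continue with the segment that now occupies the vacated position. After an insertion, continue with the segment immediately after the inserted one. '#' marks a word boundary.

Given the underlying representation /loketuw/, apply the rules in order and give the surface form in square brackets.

[lozeduw]

(1) Intervocalic Voicing: [loketuw] → [logeduw]
(2) Velar Fronting: [logeduw] → [lozeduw]
(3) Final Obstruent Devoicing: no change — [lozeduw]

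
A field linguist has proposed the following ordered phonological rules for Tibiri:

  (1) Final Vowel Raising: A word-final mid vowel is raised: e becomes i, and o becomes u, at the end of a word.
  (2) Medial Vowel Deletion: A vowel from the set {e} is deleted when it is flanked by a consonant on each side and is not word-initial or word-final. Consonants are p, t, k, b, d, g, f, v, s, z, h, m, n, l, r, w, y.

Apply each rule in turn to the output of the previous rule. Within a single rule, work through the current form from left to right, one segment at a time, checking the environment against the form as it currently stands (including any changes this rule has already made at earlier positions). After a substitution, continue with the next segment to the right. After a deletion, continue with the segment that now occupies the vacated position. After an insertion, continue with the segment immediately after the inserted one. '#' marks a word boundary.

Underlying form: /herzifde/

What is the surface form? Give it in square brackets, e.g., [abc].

(1) Final Vowel Raising: [herzifde] → [herzifdi]
(2) Medial Vowel Deletion: [herzifdi] → [hrzifdi]

[hrzifdi]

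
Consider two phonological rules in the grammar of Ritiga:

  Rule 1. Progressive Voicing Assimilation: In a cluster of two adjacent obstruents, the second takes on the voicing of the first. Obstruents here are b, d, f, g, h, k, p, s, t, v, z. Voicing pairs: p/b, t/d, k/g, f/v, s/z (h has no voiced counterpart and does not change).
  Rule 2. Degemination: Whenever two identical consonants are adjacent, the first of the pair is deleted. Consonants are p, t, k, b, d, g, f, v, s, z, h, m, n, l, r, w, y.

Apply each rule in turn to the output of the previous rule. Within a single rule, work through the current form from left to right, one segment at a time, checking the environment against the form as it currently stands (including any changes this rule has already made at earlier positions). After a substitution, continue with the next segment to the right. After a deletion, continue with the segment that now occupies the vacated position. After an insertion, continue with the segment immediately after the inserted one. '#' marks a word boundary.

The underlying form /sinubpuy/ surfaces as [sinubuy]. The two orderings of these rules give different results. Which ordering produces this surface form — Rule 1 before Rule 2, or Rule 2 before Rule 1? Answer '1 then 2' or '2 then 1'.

Order 1 then 2:
  1 Progressive Voicing Assimilation: [sinubpuy] → [sinubbuy]
  2 Degemination: [sinubbuy] → [sinubuy]
  result: [sinubuy]
Order 2 then 1:
  2 Degemination: no change — [sinubpuy]
  1 Progressive Voicing Assimilation: [sinubpuy] → [sinubbuy]
  result: [sinubbuy]

1 then 2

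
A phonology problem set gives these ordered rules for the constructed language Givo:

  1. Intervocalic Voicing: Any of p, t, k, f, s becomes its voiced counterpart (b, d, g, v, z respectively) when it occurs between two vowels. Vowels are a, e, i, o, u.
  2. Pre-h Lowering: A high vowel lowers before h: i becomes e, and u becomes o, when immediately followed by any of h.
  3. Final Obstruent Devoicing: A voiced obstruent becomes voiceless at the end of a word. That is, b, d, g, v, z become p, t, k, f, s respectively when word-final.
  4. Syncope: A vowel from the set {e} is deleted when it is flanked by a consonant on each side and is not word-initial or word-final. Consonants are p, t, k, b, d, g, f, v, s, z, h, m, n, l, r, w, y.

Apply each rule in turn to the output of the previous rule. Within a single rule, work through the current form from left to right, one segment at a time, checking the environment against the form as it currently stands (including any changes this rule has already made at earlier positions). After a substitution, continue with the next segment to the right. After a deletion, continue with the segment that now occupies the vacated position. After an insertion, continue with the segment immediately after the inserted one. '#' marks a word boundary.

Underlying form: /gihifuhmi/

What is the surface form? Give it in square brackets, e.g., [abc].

1 Intervocalic Voicing: [gihifuhmi] → [gihivuhmi]
2 Pre-h Lowering: [gihivuhmi] → [gehivohmi]
3 Final Obstruent Devoicing: no change — [gehivohmi]
4 Syncope: [gehivohmi] → [ghivohmi]

[ghivohmi]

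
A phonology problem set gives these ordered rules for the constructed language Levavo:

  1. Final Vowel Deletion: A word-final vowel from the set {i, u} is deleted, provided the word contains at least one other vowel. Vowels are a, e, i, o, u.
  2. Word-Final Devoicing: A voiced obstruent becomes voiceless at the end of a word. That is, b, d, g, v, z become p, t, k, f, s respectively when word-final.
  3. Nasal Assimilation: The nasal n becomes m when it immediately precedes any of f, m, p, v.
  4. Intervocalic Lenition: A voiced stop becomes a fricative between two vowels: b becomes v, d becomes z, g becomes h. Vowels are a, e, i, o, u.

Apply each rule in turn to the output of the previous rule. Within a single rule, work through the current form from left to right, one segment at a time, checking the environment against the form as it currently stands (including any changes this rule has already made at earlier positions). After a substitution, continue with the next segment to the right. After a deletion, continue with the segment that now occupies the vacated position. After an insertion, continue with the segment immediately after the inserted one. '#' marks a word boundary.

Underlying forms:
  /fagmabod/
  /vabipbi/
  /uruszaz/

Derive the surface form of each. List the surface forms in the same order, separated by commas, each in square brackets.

[fagmavot], [vavipp], [uruszas]

/fagmabod/:
  1 Final Vowel Deletion: no change — [fagmabod]
  2 Word-Final Devoicing: [fagmabod] → [fagmabot]
  3 Nasal Assimilation: no change — [fagmabot]
  4 Intervocalic Lenition: [fagmabot] → [fagmavot]
/vabipbi/:
  1 Final Vowel Deletion: [vabipbi] → [vabipb]
  2 Word-Final Devoicing: [vabipb] → [vabipp]
  3 Nasal Assimilation: no change — [vabipp]
  4 Intervocalic Lenition: [vabipp] → [vavipp]
/uruszaz/:
  1 Final Vowel Deletion: no change — [uruszaz]
  2 Word-Final Devoicing: [uruszaz] → [uruszas]
  3 Nasal Assimilation: no change — [uruszas]
  4 Intervocalic Lenition: no change — [uruszas]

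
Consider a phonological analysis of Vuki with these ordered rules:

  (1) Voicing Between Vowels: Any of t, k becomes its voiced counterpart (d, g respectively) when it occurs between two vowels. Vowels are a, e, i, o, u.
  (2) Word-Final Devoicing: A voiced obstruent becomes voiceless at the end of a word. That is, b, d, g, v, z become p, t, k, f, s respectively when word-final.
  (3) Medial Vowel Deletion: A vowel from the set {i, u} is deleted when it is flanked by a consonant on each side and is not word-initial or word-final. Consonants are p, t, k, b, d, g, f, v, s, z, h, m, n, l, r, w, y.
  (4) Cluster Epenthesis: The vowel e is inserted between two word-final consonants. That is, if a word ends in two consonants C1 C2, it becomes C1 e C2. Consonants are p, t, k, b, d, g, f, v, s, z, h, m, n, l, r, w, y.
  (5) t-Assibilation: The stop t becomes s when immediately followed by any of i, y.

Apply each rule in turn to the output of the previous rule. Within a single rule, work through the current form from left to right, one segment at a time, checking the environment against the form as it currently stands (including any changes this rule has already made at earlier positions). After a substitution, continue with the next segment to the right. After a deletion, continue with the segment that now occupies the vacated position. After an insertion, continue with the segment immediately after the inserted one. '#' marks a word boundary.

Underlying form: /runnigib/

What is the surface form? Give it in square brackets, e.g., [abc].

[rnngep]

(1) Voicing Between Vowels: no change — [runnigib]
(2) Word-Final Devoicing: [runnigib] → [runnigip]
(3) Medial Vowel Deletion: [runnigip] → [rnngp]
(4) Cluster Epenthesis: [rnngp] → [rnngep]
(5) t-Assibilation: no change — [rnngep]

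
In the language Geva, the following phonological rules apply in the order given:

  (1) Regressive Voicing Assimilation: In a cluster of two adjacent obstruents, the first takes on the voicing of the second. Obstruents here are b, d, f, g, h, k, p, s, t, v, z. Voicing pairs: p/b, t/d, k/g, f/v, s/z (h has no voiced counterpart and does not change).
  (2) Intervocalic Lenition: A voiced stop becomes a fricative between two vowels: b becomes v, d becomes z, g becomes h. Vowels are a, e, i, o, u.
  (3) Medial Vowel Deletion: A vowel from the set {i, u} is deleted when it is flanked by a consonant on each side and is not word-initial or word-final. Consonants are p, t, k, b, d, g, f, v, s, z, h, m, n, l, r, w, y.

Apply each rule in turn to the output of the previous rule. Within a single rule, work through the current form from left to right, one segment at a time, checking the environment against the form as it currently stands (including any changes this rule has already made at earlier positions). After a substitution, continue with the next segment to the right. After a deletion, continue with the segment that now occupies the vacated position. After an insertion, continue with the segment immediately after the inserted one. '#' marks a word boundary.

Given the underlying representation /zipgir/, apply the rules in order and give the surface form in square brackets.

[zbgr]

(1) Regressive Voicing Assimilation: [zipgir] → [zibgir]
(2) Intervocalic Lenition: no change — [zibgir]
(3) Medial Vowel Deletion: [zibgir] → [zbgr]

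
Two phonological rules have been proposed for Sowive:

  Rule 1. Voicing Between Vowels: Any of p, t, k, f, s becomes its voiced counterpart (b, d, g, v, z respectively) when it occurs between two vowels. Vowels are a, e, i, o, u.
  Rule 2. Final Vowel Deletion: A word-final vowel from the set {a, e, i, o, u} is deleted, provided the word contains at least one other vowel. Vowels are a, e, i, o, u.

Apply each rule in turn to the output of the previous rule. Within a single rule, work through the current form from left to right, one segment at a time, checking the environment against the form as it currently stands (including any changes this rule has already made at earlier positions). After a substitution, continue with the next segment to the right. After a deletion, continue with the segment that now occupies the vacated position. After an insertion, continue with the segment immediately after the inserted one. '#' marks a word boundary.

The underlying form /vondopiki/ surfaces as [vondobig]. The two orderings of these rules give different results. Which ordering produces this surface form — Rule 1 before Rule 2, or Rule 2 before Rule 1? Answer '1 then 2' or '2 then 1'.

1 then 2

Order 1 then 2:
  1 Voicing Between Vowels: [vondopiki] → [vondobigi]
  2 Final Vowel Deletion: [vondobigi] → [vondobig]
  result: [vondobig]
Order 2 then 1:
  2 Final Vowel Deletion: [vondopiki] → [vondopik]
  1 Voicing Between Vowels: [vondopik] → [vondobik]
  result: [vondobik]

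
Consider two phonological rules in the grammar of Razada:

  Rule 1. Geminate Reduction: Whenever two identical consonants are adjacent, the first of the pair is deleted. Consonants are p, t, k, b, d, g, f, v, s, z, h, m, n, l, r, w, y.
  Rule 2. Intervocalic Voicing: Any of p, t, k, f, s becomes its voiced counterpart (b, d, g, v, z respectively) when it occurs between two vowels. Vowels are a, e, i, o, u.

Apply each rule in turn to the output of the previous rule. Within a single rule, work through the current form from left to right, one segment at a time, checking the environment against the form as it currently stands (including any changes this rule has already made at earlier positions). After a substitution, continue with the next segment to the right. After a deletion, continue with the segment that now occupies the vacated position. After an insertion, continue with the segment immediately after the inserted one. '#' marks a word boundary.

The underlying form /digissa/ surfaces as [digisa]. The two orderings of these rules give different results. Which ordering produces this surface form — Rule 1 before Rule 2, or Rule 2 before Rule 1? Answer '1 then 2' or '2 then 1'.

Order 1 then 2:
  1 Geminate Reduction: [digissa] → [digisa]
  2 Intervocalic Voicing: [digisa] → [digiza]
  result: [digiza]
Order 2 then 1:
  2 Intervocalic Voicing: no change — [digissa]
  1 Geminate Reduction: [digissa] → [digisa]
  result: [digisa]

2 then 1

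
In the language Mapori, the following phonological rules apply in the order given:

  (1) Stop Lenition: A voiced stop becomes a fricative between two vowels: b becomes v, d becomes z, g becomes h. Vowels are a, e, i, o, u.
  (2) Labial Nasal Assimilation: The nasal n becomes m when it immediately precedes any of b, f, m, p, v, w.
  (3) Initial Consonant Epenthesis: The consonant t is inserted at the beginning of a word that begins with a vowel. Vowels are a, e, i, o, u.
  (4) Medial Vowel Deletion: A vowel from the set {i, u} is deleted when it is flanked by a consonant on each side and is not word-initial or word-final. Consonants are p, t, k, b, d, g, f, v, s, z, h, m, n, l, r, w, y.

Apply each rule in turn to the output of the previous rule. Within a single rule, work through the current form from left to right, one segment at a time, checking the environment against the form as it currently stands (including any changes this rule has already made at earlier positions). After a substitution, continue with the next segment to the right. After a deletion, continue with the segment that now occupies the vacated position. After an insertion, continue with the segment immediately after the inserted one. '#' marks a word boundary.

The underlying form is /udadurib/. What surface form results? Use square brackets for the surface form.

(1) Stop Lenition: [udadurib] → [uzazurib]
(2) Labial Nasal Assimilation: no change — [uzazurib]
(3) Initial Consonant Epenthesis: [uzazurib] → [tuzazurib]
(4) Medial Vowel Deletion: [tuzazurib] → [tzazrb]

[tzazrb]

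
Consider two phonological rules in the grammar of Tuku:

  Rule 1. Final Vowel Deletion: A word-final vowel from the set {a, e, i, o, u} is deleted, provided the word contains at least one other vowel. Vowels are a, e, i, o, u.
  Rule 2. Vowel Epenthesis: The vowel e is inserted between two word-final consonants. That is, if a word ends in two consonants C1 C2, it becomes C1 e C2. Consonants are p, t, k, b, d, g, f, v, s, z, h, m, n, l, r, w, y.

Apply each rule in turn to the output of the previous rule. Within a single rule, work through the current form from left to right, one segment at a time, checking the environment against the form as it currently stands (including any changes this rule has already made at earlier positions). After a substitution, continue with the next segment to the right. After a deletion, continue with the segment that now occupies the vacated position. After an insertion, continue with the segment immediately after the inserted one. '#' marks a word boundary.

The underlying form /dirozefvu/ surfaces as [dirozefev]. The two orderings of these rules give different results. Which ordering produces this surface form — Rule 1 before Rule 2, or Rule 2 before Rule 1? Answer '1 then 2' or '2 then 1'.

Order 1 then 2:
  1 Final Vowel Deletion: [dirozefvu] → [dirozefv]
  2 Vowel Epenthesis: [dirozefv] → [dirozefev]
  result: [dirozefev]
Order 2 then 1:
  2 Vowel Epenthesis: no change — [dirozefvu]
  1 Final Vowel Deletion: [dirozefvu] → [dirozefv]
  result: [dirozefv]

1 then 2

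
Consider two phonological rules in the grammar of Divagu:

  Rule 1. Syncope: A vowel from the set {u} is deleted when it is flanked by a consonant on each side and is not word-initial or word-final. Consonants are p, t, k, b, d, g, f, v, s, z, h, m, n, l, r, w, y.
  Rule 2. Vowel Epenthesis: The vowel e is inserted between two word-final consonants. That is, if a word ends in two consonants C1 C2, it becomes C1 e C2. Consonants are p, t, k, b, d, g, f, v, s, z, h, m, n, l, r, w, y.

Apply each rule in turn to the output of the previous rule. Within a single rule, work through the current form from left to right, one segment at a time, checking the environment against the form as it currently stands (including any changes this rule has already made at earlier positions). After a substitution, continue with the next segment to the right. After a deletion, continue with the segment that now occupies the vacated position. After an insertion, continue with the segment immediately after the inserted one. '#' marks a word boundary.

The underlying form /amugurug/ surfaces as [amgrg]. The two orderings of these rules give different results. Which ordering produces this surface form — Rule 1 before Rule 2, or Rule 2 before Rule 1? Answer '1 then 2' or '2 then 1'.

2 then 1

Order 1 then 2:
  1 Syncope: [amugurug] → [amgrg]
  2 Vowel Epenthesis: [amgrg] → [amgreg]
  result: [amgreg]
Order 2 then 1:
  2 Vowel Epenthesis: no change — [amugurug]
  1 Syncope: [amugurug] → [amgrg]
  result: [amgrg]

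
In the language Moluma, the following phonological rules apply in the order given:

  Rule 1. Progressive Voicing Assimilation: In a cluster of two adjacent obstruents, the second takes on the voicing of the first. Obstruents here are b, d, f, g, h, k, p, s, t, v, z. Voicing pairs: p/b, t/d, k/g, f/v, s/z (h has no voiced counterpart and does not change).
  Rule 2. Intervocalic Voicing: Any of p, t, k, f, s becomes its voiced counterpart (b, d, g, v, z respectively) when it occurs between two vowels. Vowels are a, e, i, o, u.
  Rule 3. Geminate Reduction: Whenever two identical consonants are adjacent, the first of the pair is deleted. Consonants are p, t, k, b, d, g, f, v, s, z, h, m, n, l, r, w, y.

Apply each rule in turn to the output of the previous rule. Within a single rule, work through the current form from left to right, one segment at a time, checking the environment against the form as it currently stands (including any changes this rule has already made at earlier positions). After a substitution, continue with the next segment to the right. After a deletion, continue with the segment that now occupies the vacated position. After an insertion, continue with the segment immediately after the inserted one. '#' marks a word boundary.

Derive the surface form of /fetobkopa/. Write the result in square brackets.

[fedobgoba]

Rule 1 Progressive Voicing Assimilation: [fetobkopa] → [fetobgopa]
Rule 2 Intervocalic Voicing: [fetobgopa] → [fedobgoba]
Rule 3 Geminate Reduction: no change — [fedobgoba]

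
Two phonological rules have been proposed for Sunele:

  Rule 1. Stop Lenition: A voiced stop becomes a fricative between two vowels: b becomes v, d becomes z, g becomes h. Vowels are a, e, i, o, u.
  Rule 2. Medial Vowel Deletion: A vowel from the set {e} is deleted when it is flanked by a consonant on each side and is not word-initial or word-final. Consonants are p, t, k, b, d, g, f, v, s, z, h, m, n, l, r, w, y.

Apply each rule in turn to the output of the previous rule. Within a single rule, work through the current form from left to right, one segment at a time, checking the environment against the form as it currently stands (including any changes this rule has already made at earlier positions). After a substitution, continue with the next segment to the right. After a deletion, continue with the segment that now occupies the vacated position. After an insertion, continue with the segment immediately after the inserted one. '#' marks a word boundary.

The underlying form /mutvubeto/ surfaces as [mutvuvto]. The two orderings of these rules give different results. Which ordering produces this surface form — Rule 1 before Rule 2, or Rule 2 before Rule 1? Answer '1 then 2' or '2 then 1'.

Order 1 then 2:
  1 Stop Lenition: [mutvubeto] → [mutvuveto]
  2 Medial Vowel Deletion: [mutvuveto] → [mutvuvto]
  result: [mutvuvto]
Order 2 then 1:
  2 Medial Vowel Deletion: [mutvubeto] → [mutvubto]
  1 Stop Lenition: no change — [mutvubto]
  result: [mutvubto]

1 then 2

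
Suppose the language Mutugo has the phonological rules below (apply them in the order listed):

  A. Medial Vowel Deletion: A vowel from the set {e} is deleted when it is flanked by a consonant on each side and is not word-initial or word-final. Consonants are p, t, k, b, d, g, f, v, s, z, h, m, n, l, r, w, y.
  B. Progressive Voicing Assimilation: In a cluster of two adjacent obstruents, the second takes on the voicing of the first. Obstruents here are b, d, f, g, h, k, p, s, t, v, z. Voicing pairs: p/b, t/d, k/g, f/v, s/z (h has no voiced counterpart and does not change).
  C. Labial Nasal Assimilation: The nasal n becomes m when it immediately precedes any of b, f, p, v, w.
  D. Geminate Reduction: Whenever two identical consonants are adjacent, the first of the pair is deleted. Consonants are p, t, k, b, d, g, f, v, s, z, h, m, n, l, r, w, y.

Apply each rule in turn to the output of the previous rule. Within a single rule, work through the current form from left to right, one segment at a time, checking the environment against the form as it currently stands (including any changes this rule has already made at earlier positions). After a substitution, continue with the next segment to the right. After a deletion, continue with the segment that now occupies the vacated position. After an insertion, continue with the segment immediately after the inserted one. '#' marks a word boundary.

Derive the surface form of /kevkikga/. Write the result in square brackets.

[kfkika]

A Medial Vowel Deletion: [kevkikga] → [kvkikga]
B Progressive Voicing Assimilation: [kvkikga] → [kfkikka]
C Labial Nasal Assimilation: no change — [kfkikka]
D Geminate Reduction: [kfkikka] → [kfkika]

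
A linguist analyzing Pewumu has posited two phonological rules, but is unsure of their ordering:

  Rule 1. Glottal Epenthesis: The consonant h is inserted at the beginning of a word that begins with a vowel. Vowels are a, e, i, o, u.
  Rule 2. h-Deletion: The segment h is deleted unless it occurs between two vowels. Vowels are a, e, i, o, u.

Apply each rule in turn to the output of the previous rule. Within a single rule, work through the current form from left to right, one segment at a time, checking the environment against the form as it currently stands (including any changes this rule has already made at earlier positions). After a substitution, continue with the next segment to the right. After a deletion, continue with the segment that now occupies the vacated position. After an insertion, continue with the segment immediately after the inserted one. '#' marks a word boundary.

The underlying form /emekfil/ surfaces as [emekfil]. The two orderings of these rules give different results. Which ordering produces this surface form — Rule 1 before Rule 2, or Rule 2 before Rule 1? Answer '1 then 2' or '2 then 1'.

Order 1 then 2:
  1 Glottal Epenthesis: [emekfil] → [hemekfil]
  2 h-Deletion: [hemekfil] → [emekfil]
  result: [emekfil]
Order 2 then 1:
  2 h-Deletion: no change — [emekfil]
  1 Glottal Epenthesis: [emekfil] → [hemekfil]
  result: [hemekfil]

1 then 2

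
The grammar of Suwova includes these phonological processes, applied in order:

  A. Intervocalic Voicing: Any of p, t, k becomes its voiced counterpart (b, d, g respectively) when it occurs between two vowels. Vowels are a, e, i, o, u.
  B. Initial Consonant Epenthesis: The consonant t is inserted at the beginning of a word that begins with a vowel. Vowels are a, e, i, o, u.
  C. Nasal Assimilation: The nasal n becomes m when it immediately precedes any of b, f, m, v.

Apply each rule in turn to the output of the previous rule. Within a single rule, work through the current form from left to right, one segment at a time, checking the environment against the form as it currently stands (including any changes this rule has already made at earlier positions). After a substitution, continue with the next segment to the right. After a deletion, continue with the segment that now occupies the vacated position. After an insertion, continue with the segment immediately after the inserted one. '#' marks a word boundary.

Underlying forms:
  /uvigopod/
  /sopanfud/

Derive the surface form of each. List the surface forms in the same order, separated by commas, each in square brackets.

/uvigopod/:
  A Intervocalic Voicing: [uvigopod] → [uvigobod]
  B Initial Consonant Epenthesis: [uvigobod] → [tuvigobod]
  C Nasal Assimilation: no change — [tuvigobod]
/sopanfud/:
  A Intervocalic Voicing: [sopanfud] → [sobanfud]
  B Initial Consonant Epenthesis: no change — [sobanfud]
  C Nasal Assimilation: [sobanfud] → [sobamfud]

[tuvigobod], [sobamfud]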